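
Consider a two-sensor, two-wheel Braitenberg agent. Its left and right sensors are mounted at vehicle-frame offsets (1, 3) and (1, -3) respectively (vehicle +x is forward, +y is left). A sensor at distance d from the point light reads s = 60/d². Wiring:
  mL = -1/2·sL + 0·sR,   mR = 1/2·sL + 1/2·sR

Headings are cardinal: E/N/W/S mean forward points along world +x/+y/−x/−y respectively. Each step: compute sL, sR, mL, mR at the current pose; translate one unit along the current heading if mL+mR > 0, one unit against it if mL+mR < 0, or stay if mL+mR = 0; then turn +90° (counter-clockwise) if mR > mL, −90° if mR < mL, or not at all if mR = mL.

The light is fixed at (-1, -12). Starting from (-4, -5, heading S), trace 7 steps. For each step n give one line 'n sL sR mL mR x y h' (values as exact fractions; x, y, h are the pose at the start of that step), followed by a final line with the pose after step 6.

n=0: pose=(-4,-5,S); sL=5/3, sR=5/6; mL=-5/6, mR=5/4; mL+mR=5/12 → advance +1; mR−mL=25/12 → turn +1·90°
n=1: pose=(-4,-6,E); sL=12/17, sR=60/13; mL=-6/17, mR=588/221; mL+mR=30/13 → advance +1; mR−mL=666/221 → turn +1·90°
n=2: pose=(-3,-6,N); sL=30/37, sR=6/5; mL=-15/37, mR=186/185; mL+mR=3/5 → advance +1; mR−mL=261/185 → turn +1·90°
n=3: pose=(-3,-5,W); sL=12/5, sR=60/109; mL=-6/5, mR=804/545; mL+mR=30/109 → advance +1; mR−mL=1458/545 → turn +1·90°
n=4: pose=(-4,-5,S); sL=5/3, sR=5/6; mL=-5/6, mR=5/4; mL+mR=5/12 → advance +1; mR−mL=25/12 → turn +1·90°
n=5: pose=(-4,-6,E); sL=12/17, sR=60/13; mL=-6/17, mR=588/221; mL+mR=30/13 → advance +1; mR−mL=666/221 → turn +1·90°
n=6: pose=(-3,-6,N); sL=30/37, sR=6/5; mL=-15/37, mR=186/185; mL+mR=3/5 → advance +1; mR−mL=261/185 → turn +1·90°

0 5/3 5/6 -5/6 5/4 -4 -5 S
1 12/17 60/13 -6/17 588/221 -4 -6 E
2 30/37 6/5 -15/37 186/185 -3 -6 N
3 12/5 60/109 -6/5 804/545 -3 -5 W
4 5/3 5/6 -5/6 5/4 -4 -5 S
5 12/17 60/13 -6/17 588/221 -4 -6 E
6 30/37 6/5 -15/37 186/185 -3 -6 N
final -3 -5 W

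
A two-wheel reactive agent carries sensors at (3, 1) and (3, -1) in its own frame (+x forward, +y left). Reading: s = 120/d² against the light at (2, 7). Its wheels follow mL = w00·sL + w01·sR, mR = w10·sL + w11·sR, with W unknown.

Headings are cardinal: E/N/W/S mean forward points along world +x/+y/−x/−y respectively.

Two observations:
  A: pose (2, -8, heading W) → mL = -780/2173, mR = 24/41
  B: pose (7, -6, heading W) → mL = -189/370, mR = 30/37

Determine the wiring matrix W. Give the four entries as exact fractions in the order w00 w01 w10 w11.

obs A: pose=(2,-8,W) → sL=24/53, sR=24/41, mL=-780/2173, mR=24/41
obs B: pose=(7,-6,W) → sL=3/5, sR=30/37, mL=-189/370, mR=30/37
sensor matrix S = [[24/53, 24/41], [3/5, 30/37]]; det S = 6408/402005
solve [mL_A; mL_B] = S·[w00; w01] and [mR_A; mR_B] = S·[w10; w11]:
  w00 = 1/2, w01 = -1, w10 = 0, w11 = 1

1/2 -1 0 1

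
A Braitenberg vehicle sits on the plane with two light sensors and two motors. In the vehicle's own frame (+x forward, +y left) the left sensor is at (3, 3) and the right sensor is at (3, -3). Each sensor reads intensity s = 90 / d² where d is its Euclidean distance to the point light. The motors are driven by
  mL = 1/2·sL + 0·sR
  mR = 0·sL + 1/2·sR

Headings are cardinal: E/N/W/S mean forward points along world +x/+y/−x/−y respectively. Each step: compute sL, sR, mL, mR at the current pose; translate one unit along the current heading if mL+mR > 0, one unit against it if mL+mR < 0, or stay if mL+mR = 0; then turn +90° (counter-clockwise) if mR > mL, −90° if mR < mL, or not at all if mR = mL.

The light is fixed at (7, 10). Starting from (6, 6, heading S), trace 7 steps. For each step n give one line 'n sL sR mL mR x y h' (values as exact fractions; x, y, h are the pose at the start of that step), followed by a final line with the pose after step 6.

0 90/53 18/13 45/53 9/13 6 6 S
1 9/8 9/2 9/16 9/4 6 5 W
2 18/13 90/89 9/13 45/89 5 5 S
3 45/53 45/17 45/106 45/34 5 4 W
4 10/9 10/13 5/9 5/13 4 4 S
5 45/68 45/26 45/136 45/52 4 3 W
6 90/101 90/149 45/101 45/149 3 3 S
final 3 2 W

n=0: pose=(6,6,S); sL=90/53, sR=18/13; mL=45/53, mR=9/13; mL+mR=1062/689 → advance +1; mR−mL=-108/689 → turn -1·90°
n=1: pose=(6,5,W); sL=9/8, sR=9/2; mL=9/16, mR=9/4; mL+mR=45/16 → advance +1; mR−mL=27/16 → turn +1·90°
n=2: pose=(5,5,S); sL=18/13, sR=90/89; mL=9/13, mR=45/89; mL+mR=1386/1157 → advance +1; mR−mL=-216/1157 → turn -1·90°
n=3: pose=(5,4,W); sL=45/53, sR=45/17; mL=45/106, mR=45/34; mL+mR=1575/901 → advance +1; mR−mL=810/901 → turn +1·90°
n=4: pose=(4,4,S); sL=10/9, sR=10/13; mL=5/9, mR=5/13; mL+mR=110/117 → advance +1; mR−mL=-20/117 → turn -1·90°
n=5: pose=(4,3,W); sL=45/68, sR=45/26; mL=45/136, mR=45/52; mL+mR=2115/1768 → advance +1; mR−mL=945/1768 → turn +1·90°
n=6: pose=(3,3,S); sL=90/101, sR=90/149; mL=45/101, mR=45/149; mL+mR=11250/15049 → advance +1; mR−mL=-2160/15049 → turn -1·90°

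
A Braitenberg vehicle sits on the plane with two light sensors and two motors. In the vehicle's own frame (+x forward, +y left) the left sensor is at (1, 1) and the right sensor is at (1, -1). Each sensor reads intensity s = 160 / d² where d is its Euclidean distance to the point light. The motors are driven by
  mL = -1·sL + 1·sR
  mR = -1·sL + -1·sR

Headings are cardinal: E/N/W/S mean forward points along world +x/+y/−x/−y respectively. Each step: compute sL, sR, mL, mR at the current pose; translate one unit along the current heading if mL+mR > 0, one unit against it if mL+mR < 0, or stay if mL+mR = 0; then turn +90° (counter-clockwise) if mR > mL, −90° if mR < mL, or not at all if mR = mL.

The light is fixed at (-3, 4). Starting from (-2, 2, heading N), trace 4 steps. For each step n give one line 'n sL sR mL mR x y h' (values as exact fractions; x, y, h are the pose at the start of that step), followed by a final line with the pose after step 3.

0 160 32 -128 -192 -2 2 N
1 20 8 -12 -28 -2 1 E
2 160/17 160/17 0 -320/17 -3 1 S
3 16 80 64 -96 -3 2 W
final -2 2 N

n=0: pose=(-2,2,N); sL=160, sR=32; mL=-128, mR=-192; mL+mR=-320 → advance -1; mR−mL=-64 → turn -1·90°
n=1: pose=(-2,1,E); sL=20, sR=8; mL=-12, mR=-28; mL+mR=-40 → advance -1; mR−mL=-16 → turn -1·90°
n=2: pose=(-3,1,S); sL=160/17, sR=160/17; mL=0, mR=-320/17; mL+mR=-320/17 → advance -1; mR−mL=-320/17 → turn -1·90°
n=3: pose=(-3,2,W); sL=16, sR=80; mL=64, mR=-96; mL+mR=-32 → advance -1; mR−mL=-160 → turn -1·90°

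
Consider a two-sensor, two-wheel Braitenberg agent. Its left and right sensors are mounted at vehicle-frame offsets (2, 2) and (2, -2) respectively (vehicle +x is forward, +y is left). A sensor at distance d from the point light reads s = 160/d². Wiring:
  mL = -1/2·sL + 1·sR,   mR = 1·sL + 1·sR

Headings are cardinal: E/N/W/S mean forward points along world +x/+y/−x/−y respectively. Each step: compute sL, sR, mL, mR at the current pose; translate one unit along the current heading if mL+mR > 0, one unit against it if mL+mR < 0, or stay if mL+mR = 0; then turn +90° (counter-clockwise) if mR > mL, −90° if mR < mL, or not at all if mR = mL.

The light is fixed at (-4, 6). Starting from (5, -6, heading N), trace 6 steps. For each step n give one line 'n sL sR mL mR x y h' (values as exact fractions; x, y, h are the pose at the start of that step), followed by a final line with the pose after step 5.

0 160/149 160/221 6160/32929 59200/32929 5 -6 N
1 80/109 16/13 1224/1417 2784/1417 5 -5 W
2 160/269 32/41 5328/11029 15168/11029 4 -5 S
3 4/5 20/37 26/185 248/185 4 -6 E
4 160/149 160/221 6160/32929 59200/32929 5 -6 N
5 80/109 16/13 1224/1417 2784/1417 5 -5 W
final 4 -5 S

n=0: pose=(5,-6,N); sL=160/149, sR=160/221; mL=6160/32929, mR=59200/32929; mL+mR=65360/32929 → advance +1; mR−mL=240/149 → turn +1·90°
n=1: pose=(5,-5,W); sL=80/109, sR=16/13; mL=1224/1417, mR=2784/1417; mL+mR=4008/1417 → advance +1; mR−mL=120/109 → turn +1·90°
n=2: pose=(4,-5,S); sL=160/269, sR=32/41; mL=5328/11029, mR=15168/11029; mL+mR=20496/11029 → advance +1; mR−mL=240/269 → turn +1·90°
n=3: pose=(4,-6,E); sL=4/5, sR=20/37; mL=26/185, mR=248/185; mL+mR=274/185 → advance +1; mR−mL=6/5 → turn +1·90°
n=4: pose=(5,-6,N); sL=160/149, sR=160/221; mL=6160/32929, mR=59200/32929; mL+mR=65360/32929 → advance +1; mR−mL=240/149 → turn +1·90°
n=5: pose=(5,-5,W); sL=80/109, sR=16/13; mL=1224/1417, mR=2784/1417; mL+mR=4008/1417 → advance +1; mR−mL=120/109 → turn +1·90°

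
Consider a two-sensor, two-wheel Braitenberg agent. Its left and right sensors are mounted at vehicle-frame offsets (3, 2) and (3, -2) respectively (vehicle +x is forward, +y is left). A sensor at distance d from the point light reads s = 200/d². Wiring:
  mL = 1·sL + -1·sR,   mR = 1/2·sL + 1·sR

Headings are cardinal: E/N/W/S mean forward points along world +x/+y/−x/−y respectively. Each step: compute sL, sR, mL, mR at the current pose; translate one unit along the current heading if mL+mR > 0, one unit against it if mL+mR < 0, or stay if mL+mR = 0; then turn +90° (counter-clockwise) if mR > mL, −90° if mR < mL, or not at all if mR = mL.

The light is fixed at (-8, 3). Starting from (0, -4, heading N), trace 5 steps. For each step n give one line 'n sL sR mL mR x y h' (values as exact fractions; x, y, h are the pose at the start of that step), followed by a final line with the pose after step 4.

0 50/13 50/29 800/377 1375/377 0 -4 N
1 200/89 200/41 -9600/3649 21900/3649 0 -3 W
2 100/81 100/53 -2800/4293 10750/4293 -1 -3 S
3 8/5 200/181 448/905 1724/905 -1 -4 E
4 50/13 50/29 800/377 1375/377 0 -4 N
final 0 -3 W

n=0: pose=(0,-4,N); sL=50/13, sR=50/29; mL=800/377, mR=1375/377; mL+mR=75/13 → advance +1; mR−mL=575/377 → turn +1·90°
n=1: pose=(0,-3,W); sL=200/89, sR=200/41; mL=-9600/3649, mR=21900/3649; mL+mR=300/89 → advance +1; mR−mL=31500/3649 → turn +1·90°
n=2: pose=(-1,-3,S); sL=100/81, sR=100/53; mL=-2800/4293, mR=10750/4293; mL+mR=50/27 → advance +1; mR−mL=13550/4293 → turn +1·90°
n=3: pose=(-1,-4,E); sL=8/5, sR=200/181; mL=448/905, mR=1724/905; mL+mR=12/5 → advance +1; mR−mL=1276/905 → turn +1·90°
n=4: pose=(0,-4,N); sL=50/13, sR=50/29; mL=800/377, mR=1375/377; mL+mR=75/13 → advance +1; mR−mL=575/377 → turn +1·90°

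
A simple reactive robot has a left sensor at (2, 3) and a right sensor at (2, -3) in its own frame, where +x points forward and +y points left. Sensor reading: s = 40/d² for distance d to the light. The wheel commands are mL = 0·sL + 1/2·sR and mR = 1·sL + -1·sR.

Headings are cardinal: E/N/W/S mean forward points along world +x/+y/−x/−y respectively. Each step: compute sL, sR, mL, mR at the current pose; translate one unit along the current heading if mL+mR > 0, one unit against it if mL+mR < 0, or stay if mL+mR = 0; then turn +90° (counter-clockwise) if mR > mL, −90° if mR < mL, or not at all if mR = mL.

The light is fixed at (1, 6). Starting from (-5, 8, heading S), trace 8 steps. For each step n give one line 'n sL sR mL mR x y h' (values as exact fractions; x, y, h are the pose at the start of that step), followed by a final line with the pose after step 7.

n=0: pose=(-5,8,S); sL=40/9, sR=40/81; mL=20/81, mR=320/81; mL+mR=340/81 → advance +1; mR−mL=100/27 → turn +1·90°
n=1: pose=(-5,7,E); sL=5/4, sR=2; mL=1, mR=-3/4; mL+mR=1/4 → advance +1; mR−mL=-7/4 → turn -1·90°
n=2: pose=(-4,7,S); sL=8, sR=8/13; mL=4/13, mR=96/13; mL+mR=100/13 → advance +1; mR−mL=92/13 → turn +1·90°
n=3: pose=(-4,6,E); sL=20/9, sR=20/9; mL=10/9, mR=0; mL+mR=10/9 → advance +1; mR−mL=-10/9 → turn -1·90°
n=4: pose=(-3,6,S); sL=8, sR=40/53; mL=20/53, mR=384/53; mL+mR=404/53 → advance +1; mR−mL=364/53 → turn +1·90°
n=5: pose=(-3,5,E); sL=5, sR=2; mL=1, mR=3; mL+mR=4 → advance +1; mR−mL=2 → turn +1·90°
n=6: pose=(-2,5,N); sL=40/37, sR=40; mL=20, mR=-1440/37; mL+mR=-700/37 → advance -1; mR−mL=-2180/37 → turn -1·90°
n=7: pose=(-2,4,E); sL=20, sR=20/13; mL=10/13, mR=240/13; mL+mR=250/13 → advance +1; mR−mL=230/13 → turn +1·90°

0 40/9 40/81 20/81 320/81 -5 8 S
1 5/4 2 1 -3/4 -5 7 E
2 8 8/13 4/13 96/13 -4 7 S
3 20/9 20/9 10/9 0 -4 6 E
4 8 40/53 20/53 384/53 -3 6 S
5 5 2 1 3 -3 5 E
6 40/37 40 20 -1440/37 -2 5 N
7 20 20/13 10/13 240/13 -2 4 E
final -1 4 N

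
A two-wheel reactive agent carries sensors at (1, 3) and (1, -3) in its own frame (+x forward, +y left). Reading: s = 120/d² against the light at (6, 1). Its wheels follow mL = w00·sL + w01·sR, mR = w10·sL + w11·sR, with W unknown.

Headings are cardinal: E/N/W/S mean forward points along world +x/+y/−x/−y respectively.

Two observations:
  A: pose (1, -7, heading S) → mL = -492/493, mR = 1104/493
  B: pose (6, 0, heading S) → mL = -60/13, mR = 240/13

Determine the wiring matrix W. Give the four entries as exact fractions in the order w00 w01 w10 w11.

obs A: pose=(1,-7,S) → sL=24/17, sR=24/29, mL=-492/493, mR=1104/493
obs B: pose=(6,0,S) → sL=120/13, sR=120/13, mL=-60/13, mR=240/13
sensor matrix S = [[24/17, 24/29], [120/13, 120/13]]; det S = 34560/6409
solve [mL_A; mL_B] = S·[w00; w01] and [mR_A; mR_B] = S·[w10; w11]:
  w00 = -1, w01 = 1/2, w10 = 1, w11 = 1

-1 1/2 1 1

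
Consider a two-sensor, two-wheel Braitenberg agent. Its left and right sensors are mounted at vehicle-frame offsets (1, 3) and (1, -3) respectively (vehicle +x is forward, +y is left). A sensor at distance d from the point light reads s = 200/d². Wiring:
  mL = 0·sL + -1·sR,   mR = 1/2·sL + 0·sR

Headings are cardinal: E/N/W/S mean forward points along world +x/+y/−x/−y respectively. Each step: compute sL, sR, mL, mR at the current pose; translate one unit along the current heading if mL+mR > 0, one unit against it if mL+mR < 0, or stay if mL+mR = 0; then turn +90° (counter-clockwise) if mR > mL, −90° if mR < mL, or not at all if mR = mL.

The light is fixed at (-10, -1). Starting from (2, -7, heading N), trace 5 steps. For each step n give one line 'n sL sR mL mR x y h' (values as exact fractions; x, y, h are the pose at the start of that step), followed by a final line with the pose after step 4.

0 100/53 4/5 -4/5 50/53 2 -7 N
1 40/37 8/5 -8/5 20/37 2 -6 W
2 50/73 25/17 -25/17 25/73 3 -6 S
3 200/197 40/49 -40/49 100/197 3 -5 E
4 20/9 100/117 -100/117 10/9 2 -5 N
final 2 -4 W

n=0: pose=(2,-7,N); sL=100/53, sR=4/5; mL=-4/5, mR=50/53; mL+mR=38/265 → advance +1; mR−mL=462/265 → turn +1·90°
n=1: pose=(2,-6,W); sL=40/37, sR=8/5; mL=-8/5, mR=20/37; mL+mR=-196/185 → advance -1; mR−mL=396/185 → turn +1·90°
n=2: pose=(3,-6,S); sL=50/73, sR=25/17; mL=-25/17, mR=25/73; mL+mR=-1400/1241 → advance -1; mR−mL=2250/1241 → turn +1·90°
n=3: pose=(3,-5,E); sL=200/197, sR=40/49; mL=-40/49, mR=100/197; mL+mR=-2980/9653 → advance -1; mR−mL=12780/9653 → turn +1·90°
n=4: pose=(2,-5,N); sL=20/9, sR=100/117; mL=-100/117, mR=10/9; mL+mR=10/39 → advance +1; mR−mL=230/117 → turn +1·90°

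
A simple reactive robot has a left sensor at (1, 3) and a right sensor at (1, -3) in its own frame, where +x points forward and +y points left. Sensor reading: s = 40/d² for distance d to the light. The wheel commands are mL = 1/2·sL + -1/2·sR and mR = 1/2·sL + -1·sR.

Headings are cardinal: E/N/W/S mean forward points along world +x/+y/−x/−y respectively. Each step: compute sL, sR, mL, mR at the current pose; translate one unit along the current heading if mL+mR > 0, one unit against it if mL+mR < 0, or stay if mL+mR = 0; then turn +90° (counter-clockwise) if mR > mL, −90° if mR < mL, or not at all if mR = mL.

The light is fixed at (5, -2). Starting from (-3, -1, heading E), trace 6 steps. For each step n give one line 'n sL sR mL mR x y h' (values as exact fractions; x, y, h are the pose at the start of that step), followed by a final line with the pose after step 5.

n=0: pose=(-3,-1,E); sL=8/13, sR=40/53; mL=-48/689, mR=-308/689; mL+mR=-356/689 → advance -1; mR−mL=-20/53 → turn -1·90°
n=1: pose=(-4,-1,S); sL=10/9, sR=5/18; mL=5/12, mR=5/18; mL+mR=25/36 → advance +1; mR−mL=-5/36 → turn -1·90°
n=2: pose=(-4,-2,W); sL=40/109, sR=40/109; mL=0, mR=-20/109; mL+mR=-20/109 → advance -1; mR−mL=-20/109 → turn -1·90°
n=3: pose=(-3,-2,N); sL=20/61, sR=20/13; mL=-480/793, mR=-1090/793; mL+mR=-1570/793 → advance -1; mR−mL=-10/13 → turn -1·90°
n=4: pose=(-3,-3,E); sL=40/53, sR=8/13; mL=48/689, mR=-164/689; mL+mR=-116/689 → advance -1; mR−mL=-4/13 → turn -1·90°
n=5: pose=(-4,-3,S); sL=1, sR=10/37; mL=27/74, mR=17/74; mL+mR=22/37 → advance +1; mR−mL=-5/37 → turn -1·90°

0 8/13 40/53 -48/689 -308/689 -3 -1 E
1 10/9 5/18 5/12 5/18 -4 -1 S
2 40/109 40/109 0 -20/109 -4 -2 W
3 20/61 20/13 -480/793 -1090/793 -3 -2 N
4 40/53 8/13 48/689 -164/689 -3 -3 E
5 1 10/37 27/74 17/74 -4 -3 S
final -4 -4 W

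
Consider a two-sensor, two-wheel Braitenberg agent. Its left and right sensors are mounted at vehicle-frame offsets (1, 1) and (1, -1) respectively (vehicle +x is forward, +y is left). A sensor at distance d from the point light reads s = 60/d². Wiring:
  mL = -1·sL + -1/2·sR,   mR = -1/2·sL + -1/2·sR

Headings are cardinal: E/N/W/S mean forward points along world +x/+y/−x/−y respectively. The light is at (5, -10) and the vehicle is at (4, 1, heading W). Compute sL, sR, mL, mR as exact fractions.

15/26 15/37 -375/481 -945/1924

left sensor world pos  = (3, 0); dL² = 104
right sensor world pos = (3, 2); dR² = 148
sL = 60/104 = 15/26
sR = 60/148 = 15/37
mL = -1·sL + -1/2·sR = -375/481
mR = -1/2·sL + -1/2·sR = -945/1924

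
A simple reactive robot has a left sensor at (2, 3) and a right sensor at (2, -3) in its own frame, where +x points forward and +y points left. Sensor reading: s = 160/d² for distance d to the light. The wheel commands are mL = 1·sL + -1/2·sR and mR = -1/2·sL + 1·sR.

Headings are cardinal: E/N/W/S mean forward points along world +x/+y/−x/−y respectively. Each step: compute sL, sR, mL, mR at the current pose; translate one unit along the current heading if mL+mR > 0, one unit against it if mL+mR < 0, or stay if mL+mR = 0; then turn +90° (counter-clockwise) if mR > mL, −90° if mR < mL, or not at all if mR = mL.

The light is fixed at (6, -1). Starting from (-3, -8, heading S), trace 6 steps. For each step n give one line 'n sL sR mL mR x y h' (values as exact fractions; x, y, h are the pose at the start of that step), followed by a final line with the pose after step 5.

0 160/117 32/45 592/585 16/585 -3 -8 S
1 80/121 80/73 1000/8833 6760/8833 -3 -9 W
2 160/149 160/269 31120/40081 2320/40081 -4 -9 S
3 5/9 8/9 1/9 11/18 -4 -10 W
4 32/37 160/317 7184/11729 848/11729 -5 -10 S
5 80/169 80/109 1960/18421 9160/18421 -5 -11 W
final -6 -11 S

n=0: pose=(-3,-8,S); sL=160/117, sR=32/45; mL=592/585, mR=16/585; mL+mR=608/585 → advance +1; mR−mL=-64/65 → turn -1·90°
n=1: pose=(-3,-9,W); sL=80/121, sR=80/73; mL=1000/8833, mR=6760/8833; mL+mR=7760/8833 → advance +1; mR−mL=5760/8833 → turn +1·90°
n=2: pose=(-4,-9,S); sL=160/149, sR=160/269; mL=31120/40081, mR=2320/40081; mL+mR=33440/40081 → advance +1; mR−mL=-28800/40081 → turn -1·90°
n=3: pose=(-4,-10,W); sL=5/9, sR=8/9; mL=1/9, mR=11/18; mL+mR=13/18 → advance +1; mR−mL=1/2 → turn +1·90°
n=4: pose=(-5,-10,S); sL=32/37, sR=160/317; mL=7184/11729, mR=848/11729; mL+mR=8032/11729 → advance +1; mR−mL=-6336/11729 → turn -1·90°
n=5: pose=(-5,-11,W); sL=80/169, sR=80/109; mL=1960/18421, mR=9160/18421; mL+mR=11120/18421 → advance +1; mR−mL=7200/18421 → turn +1·90°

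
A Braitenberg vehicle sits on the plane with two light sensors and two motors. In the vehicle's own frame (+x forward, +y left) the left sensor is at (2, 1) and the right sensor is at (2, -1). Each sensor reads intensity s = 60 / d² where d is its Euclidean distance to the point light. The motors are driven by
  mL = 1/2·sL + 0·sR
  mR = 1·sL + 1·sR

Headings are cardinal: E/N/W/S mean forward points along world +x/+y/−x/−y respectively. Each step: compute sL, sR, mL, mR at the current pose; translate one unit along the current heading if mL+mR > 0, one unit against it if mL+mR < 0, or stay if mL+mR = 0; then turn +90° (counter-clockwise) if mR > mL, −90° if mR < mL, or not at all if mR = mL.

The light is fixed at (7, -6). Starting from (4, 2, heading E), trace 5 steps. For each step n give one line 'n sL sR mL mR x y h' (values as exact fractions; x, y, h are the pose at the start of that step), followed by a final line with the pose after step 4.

0 30/41 6/5 15/41 396/205 4 2 E
1 60/109 60/101 30/109 12600/11009 5 2 N
2 3/4 15/29 3/8 147/116 5 3 W
3 60/53 12/13 30/53 1416/689 4 3 S
4 30/41 6/5 15/41 396/205 4 2 E
final 5 2 N

n=0: pose=(4,2,E); sL=30/41, sR=6/5; mL=15/41, mR=396/205; mL+mR=471/205 → advance +1; mR−mL=321/205 → turn +1·90°
n=1: pose=(5,2,N); sL=60/109, sR=60/101; mL=30/109, mR=12600/11009; mL+mR=15630/11009 → advance +1; mR−mL=9570/11009 → turn +1·90°
n=2: pose=(5,3,W); sL=3/4, sR=15/29; mL=3/8, mR=147/116; mL+mR=381/232 → advance +1; mR−mL=207/232 → turn +1·90°
n=3: pose=(4,3,S); sL=60/53, sR=12/13; mL=30/53, mR=1416/689; mL+mR=1806/689 → advance +1; mR−mL=1026/689 → turn +1·90°
n=4: pose=(4,2,E); sL=30/41, sR=6/5; mL=15/41, mR=396/205; mL+mR=471/205 → advance +1; mR−mL=321/205 → turn +1·90°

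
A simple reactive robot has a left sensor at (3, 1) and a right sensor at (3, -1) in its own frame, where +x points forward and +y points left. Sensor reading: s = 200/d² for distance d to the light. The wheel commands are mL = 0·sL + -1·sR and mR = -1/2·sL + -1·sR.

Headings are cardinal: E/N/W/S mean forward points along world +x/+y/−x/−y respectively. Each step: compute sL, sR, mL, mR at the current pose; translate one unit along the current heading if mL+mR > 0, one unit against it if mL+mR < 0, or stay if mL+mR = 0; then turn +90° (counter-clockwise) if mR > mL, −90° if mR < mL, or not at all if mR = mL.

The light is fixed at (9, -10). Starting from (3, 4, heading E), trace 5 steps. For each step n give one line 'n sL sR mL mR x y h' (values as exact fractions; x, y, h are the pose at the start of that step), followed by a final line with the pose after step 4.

0 100/117 100/89 -100/89 -16150/10413 3 4 E
1 200/157 40/37 -40/37 -9980/5809 2 4 S
2 25/37 50/89 -50/89 -5925/6586 2 5 W
3 200/373 200/349 -200/349 -109500/130177 3 5 N
4 100/117 100/89 -100/89 -16150/10413 3 4 E
final 2 4 S

n=0: pose=(3,4,E); sL=100/117, sR=100/89; mL=-100/89, mR=-16150/10413; mL+mR=-27850/10413 → advance -1; mR−mL=-50/117 → turn -1·90°
n=1: pose=(2,4,S); sL=200/157, sR=40/37; mL=-40/37, mR=-9980/5809; mL+mR=-16260/5809 → advance -1; mR−mL=-100/157 → turn -1·90°
n=2: pose=(2,5,W); sL=25/37, sR=50/89; mL=-50/89, mR=-5925/6586; mL+mR=-9625/6586 → advance -1; mR−mL=-25/74 → turn -1·90°
n=3: pose=(3,5,N); sL=200/373, sR=200/349; mL=-200/349, mR=-109500/130177; mL+mR=-184100/130177 → advance -1; mR−mL=-100/373 → turn -1·90°
n=4: pose=(3,4,E); sL=100/117, sR=100/89; mL=-100/89, mR=-16150/10413; mL+mR=-27850/10413 → advance -1; mR−mL=-50/117 → turn -1·90°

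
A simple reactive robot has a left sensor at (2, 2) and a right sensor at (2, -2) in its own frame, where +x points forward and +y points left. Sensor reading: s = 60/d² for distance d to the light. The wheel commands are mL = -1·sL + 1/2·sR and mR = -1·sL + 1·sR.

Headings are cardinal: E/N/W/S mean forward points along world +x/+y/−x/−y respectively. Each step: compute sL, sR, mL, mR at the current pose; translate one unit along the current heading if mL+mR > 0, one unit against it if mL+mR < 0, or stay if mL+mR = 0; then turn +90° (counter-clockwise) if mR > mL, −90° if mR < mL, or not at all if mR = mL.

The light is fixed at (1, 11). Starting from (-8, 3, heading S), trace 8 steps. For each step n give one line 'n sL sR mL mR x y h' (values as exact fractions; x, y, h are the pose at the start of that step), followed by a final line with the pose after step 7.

0 60/149 60/221 -8790/32929 -4320/32929 -8 3 S
1 30/37 6/13 -279/481 -168/481 -8 4 E
2 60/169 60/89 -270/15041 4800/15041 -9 4 N
3 15/52 3/8 -21/208 9/104 -9 5 W
4 60/113 12/37 -1542/4181 -864/4181 -8 5 S
5 30/29 30/49 -1035/1421 -600/1421 -8 6 E
6 20/51 60/73 70/3723 1600/3723 -9 6 N
7 1/3 15/37 -29/222 8/111 -9 7 W
final -8 7 S

n=0: pose=(-8,3,S); sL=60/149, sR=60/221; mL=-8790/32929, mR=-4320/32929; mL+mR=-13110/32929 → advance -1; mR−mL=30/221 → turn +1·90°
n=1: pose=(-8,4,E); sL=30/37, sR=6/13; mL=-279/481, mR=-168/481; mL+mR=-447/481 → advance -1; mR−mL=3/13 → turn +1·90°
n=2: pose=(-9,4,N); sL=60/169, sR=60/89; mL=-270/15041, mR=4800/15041; mL+mR=4530/15041 → advance +1; mR−mL=30/89 → turn +1·90°
n=3: pose=(-9,5,W); sL=15/52, sR=3/8; mL=-21/208, mR=9/104; mL+mR=-3/208 → advance -1; mR−mL=3/16 → turn +1·90°
n=4: pose=(-8,5,S); sL=60/113, sR=12/37; mL=-1542/4181, mR=-864/4181; mL+mR=-2406/4181 → advance -1; mR−mL=6/37 → turn +1·90°
n=5: pose=(-8,6,E); sL=30/29, sR=30/49; mL=-1035/1421, mR=-600/1421; mL+mR=-1635/1421 → advance -1; mR−mL=15/49 → turn +1·90°
n=6: pose=(-9,6,N); sL=20/51, sR=60/73; mL=70/3723, mR=1600/3723; mL+mR=1670/3723 → advance +1; mR−mL=30/73 → turn +1·90°
n=7: pose=(-9,7,W); sL=1/3, sR=15/37; mL=-29/222, mR=8/111; mL+mR=-13/222 → advance -1; mR−mL=15/74 → turn +1·90°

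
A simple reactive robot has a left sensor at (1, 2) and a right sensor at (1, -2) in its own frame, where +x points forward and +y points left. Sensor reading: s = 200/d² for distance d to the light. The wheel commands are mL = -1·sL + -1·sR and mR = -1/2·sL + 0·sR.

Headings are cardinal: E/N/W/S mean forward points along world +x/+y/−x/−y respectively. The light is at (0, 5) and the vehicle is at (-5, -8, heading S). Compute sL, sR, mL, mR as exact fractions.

40/41 40/49 -3600/2009 -20/41

left sensor world pos  = (-3, -9); dL² = 205
right sensor world pos = (-7, -9); dR² = 245
sL = 200/205 = 40/41
sR = 200/245 = 40/49
mL = -1·sL + -1·sR = -3600/2009
mR = -1/2·sL + 0·sR = -20/41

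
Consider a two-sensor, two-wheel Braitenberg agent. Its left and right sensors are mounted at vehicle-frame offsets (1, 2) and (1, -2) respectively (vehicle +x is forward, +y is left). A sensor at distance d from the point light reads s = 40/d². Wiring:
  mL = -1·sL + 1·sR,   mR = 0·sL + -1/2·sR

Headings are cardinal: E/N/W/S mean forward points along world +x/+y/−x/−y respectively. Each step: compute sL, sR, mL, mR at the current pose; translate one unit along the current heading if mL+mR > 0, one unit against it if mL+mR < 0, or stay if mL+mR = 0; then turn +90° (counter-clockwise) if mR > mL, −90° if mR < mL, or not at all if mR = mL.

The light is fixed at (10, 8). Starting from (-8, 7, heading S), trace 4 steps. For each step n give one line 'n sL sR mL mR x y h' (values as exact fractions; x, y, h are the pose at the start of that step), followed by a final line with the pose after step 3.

0 2/13 10/101 -72/1313 -5/101 -8 7 S
1 40/293 40/293 0 -20/293 -8 8 E
2 4/29 20/221 -304/6409 -10/221 -9 8 S
3 40/333 8/65 64/21645 -4/65 -9 9 E
final -10 9 S

n=0: pose=(-8,7,S); sL=2/13, sR=10/101; mL=-72/1313, mR=-5/101; mL+mR=-137/1313 → advance -1; mR−mL=7/1313 → turn +1·90°
n=1: pose=(-8,8,E); sL=40/293, sR=40/293; mL=0, mR=-20/293; mL+mR=-20/293 → advance -1; mR−mL=-20/293 → turn -1·90°
n=2: pose=(-9,8,S); sL=4/29, sR=20/221; mL=-304/6409, mR=-10/221; mL+mR=-594/6409 → advance -1; mR−mL=14/6409 → turn +1·90°
n=3: pose=(-9,9,E); sL=40/333, sR=8/65; mL=64/21645, mR=-4/65; mL+mR=-1268/21645 → advance -1; mR−mL=-1396/21645 → turn -1·90°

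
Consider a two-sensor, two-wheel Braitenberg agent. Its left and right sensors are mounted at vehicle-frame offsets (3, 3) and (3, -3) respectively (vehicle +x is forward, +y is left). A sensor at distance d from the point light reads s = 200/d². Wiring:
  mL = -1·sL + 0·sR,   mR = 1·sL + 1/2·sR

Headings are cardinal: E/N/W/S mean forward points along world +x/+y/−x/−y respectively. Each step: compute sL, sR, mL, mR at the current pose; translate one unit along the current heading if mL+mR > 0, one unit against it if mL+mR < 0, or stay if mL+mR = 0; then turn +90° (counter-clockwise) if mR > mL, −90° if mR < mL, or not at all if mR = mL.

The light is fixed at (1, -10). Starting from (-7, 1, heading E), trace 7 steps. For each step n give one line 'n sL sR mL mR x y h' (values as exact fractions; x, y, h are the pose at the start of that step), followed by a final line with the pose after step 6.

n=0: pose=(-7,1,E); sL=200/221, sR=200/89; mL=-200/221, mR=39900/19669; mL+mR=100/89 → advance +1; mR−mL=57700/19669 → turn +1·90°
n=1: pose=(-6,1,N); sL=25/37, sR=50/53; mL=-25/37, mR=2250/1961; mL+mR=25/53 → advance +1; mR−mL=3575/1961 → turn +1·90°
n=2: pose=(-6,2,W); sL=200/181, sR=8/13; mL=-200/181, mR=3324/2353; mL+mR=4/13 → advance +1; mR−mL=5924/2353 → turn +1·90°
n=3: pose=(-7,2,S); sL=100/53, sR=100/101; mL=-100/53, mR=12750/5353; mL+mR=50/101 → advance +1; mR−mL=22850/5353 → turn +1·90°
n=4: pose=(-7,1,E); sL=200/221, sR=200/89; mL=-200/221, mR=39900/19669; mL+mR=100/89 → advance +1; mR−mL=57700/19669 → turn +1·90°
n=5: pose=(-6,1,N); sL=25/37, sR=50/53; mL=-25/37, mR=2250/1961; mL+mR=25/53 → advance +1; mR−mL=3575/1961 → turn +1·90°
n=6: pose=(-6,2,W); sL=200/181, sR=8/13; mL=-200/181, mR=3324/2353; mL+mR=4/13 → advance +1; mR−mL=5924/2353 → turn +1·90°

0 200/221 200/89 -200/221 39900/19669 -7 1 E
1 25/37 50/53 -25/37 2250/1961 -6 1 N
2 200/181 8/13 -200/181 3324/2353 -6 2 W
3 100/53 100/101 -100/53 12750/5353 -7 2 S
4 200/221 200/89 -200/221 39900/19669 -7 1 E
5 25/37 50/53 -25/37 2250/1961 -6 1 N
6 200/181 8/13 -200/181 3324/2353 -6 2 W
final -7 2 S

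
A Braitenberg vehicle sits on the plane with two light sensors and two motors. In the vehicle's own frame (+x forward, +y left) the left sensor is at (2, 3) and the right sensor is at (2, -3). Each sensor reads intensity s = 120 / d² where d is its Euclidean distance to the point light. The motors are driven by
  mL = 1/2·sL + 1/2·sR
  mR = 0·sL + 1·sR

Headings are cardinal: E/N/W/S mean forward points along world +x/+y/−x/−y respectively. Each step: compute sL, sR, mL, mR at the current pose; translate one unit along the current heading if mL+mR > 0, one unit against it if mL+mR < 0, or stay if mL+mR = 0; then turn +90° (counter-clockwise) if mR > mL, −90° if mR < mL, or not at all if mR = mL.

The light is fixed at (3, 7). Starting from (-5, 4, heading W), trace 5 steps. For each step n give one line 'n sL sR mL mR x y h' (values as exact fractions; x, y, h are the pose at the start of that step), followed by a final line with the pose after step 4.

0 15/17 6/5 177/170 6/5 -5 4 W
1 120/61 120/169 13800/10309 120/169 -6 4 S
2 12/17 60/61 876/1037 60/61 -6 3 W
3 24/17 24/41 696/697 24/41 -7 3 S
4 15/26 30/37 1335/1924 30/37 -7 2 W
final -8 2 S

n=0: pose=(-5,4,W); sL=15/17, sR=6/5; mL=177/170, mR=6/5; mL+mR=381/170 → advance +1; mR−mL=27/170 → turn +1·90°
n=1: pose=(-6,4,S); sL=120/61, sR=120/169; mL=13800/10309, mR=120/169; mL+mR=21120/10309 → advance +1; mR−mL=-6480/10309 → turn -1·90°
n=2: pose=(-6,3,W); sL=12/17, sR=60/61; mL=876/1037, mR=60/61; mL+mR=1896/1037 → advance +1; mR−mL=144/1037 → turn +1·90°
n=3: pose=(-7,3,S); sL=24/17, sR=24/41; mL=696/697, mR=24/41; mL+mR=1104/697 → advance +1; mR−mL=-288/697 → turn -1·90°
n=4: pose=(-7,2,W); sL=15/26, sR=30/37; mL=1335/1924, mR=30/37; mL+mR=2895/1924 → advance +1; mR−mL=225/1924 → turn +1·90°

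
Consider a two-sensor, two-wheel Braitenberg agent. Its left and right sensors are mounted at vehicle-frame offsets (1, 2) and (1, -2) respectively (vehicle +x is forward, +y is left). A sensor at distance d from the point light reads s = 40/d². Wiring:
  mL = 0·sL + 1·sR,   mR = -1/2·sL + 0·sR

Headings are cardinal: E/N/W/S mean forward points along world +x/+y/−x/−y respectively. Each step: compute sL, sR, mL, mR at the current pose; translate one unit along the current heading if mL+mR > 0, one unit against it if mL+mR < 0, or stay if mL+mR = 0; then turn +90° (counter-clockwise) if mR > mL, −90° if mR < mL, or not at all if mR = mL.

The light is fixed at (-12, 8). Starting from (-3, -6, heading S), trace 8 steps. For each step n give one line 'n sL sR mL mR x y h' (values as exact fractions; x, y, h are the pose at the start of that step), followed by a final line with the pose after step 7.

n=0: pose=(-3,-6,S); sL=20/173, sR=20/137; mL=20/137, mR=-10/173; mL+mR=2090/23701 → advance +1; mR−mL=-4830/23701 → turn -1·90°
n=1: pose=(-3,-7,W); sL=40/353, sR=40/233; mL=40/233, mR=-20/353; mL+mR=9460/82249 → advance +1; mR−mL=-18780/82249 → turn -1·90°
n=2: pose=(-4,-7,N); sL=5/29, sR=5/37; mL=5/37, mR=-5/58; mL+mR=105/2146 → advance +1; mR−mL=-475/2146 → turn -1·90°
n=3: pose=(-4,-6,E); sL=8/45, sR=40/337; mL=40/337, mR=-4/45; mL+mR=452/15165 → advance +1; mR−mL=-3148/15165 → turn -1·90°
n=4: pose=(-3,-6,S); sL=20/173, sR=20/137; mL=20/137, mR=-10/173; mL+mR=2090/23701 → advance +1; mR−mL=-4830/23701 → turn -1·90°
n=5: pose=(-3,-7,W); sL=40/353, sR=40/233; mL=40/233, mR=-20/353; mL+mR=9460/82249 → advance +1; mR−mL=-18780/82249 → turn -1·90°
n=6: pose=(-4,-7,N); sL=5/29, sR=5/37; mL=5/37, mR=-5/58; mL+mR=105/2146 → advance +1; mR−mL=-475/2146 → turn -1·90°
n=7: pose=(-4,-6,E); sL=8/45, sR=40/337; mL=40/337, mR=-4/45; mL+mR=452/15165 → advance +1; mR−mL=-3148/15165 → turn -1·90°

0 20/173 20/137 20/137 -10/173 -3 -6 S
1 40/353 40/233 40/233 -20/353 -3 -7 W
2 5/29 5/37 5/37 -5/58 -4 -7 N
3 8/45 40/337 40/337 -4/45 -4 -6 E
4 20/173 20/137 20/137 -10/173 -3 -6 S
5 40/353 40/233 40/233 -20/353 -3 -7 W
6 5/29 5/37 5/37 -5/58 -4 -7 N
7 8/45 40/337 40/337 -4/45 -4 -6 E
final -3 -6 S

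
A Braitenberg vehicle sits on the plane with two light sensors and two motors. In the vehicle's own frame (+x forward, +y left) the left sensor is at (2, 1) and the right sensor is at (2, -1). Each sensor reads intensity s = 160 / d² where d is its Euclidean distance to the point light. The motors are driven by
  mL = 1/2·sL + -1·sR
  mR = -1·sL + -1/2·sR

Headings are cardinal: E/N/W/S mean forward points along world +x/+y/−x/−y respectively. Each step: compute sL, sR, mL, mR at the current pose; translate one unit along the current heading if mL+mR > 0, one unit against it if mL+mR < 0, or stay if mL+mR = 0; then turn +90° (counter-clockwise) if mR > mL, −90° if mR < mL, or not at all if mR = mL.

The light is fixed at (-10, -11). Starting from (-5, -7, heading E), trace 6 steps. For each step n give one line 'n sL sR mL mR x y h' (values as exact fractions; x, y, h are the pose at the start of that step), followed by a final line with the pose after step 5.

0 80/37 80/29 -1800/1073 -3800/1073 -5 -7 E
1 160/29 160/13 -3600/377 -4400/377 -6 -7 S
2 8 4 0 -10 -6 -6 W
3 32/13 32/17 -144/221 -752/221 -5 -6 N
4 80/37 80/29 -1800/1073 -3800/1073 -5 -7 E
5 160/29 160/13 -3600/377 -4400/377 -6 -7 S
final -6 -6 W

n=0: pose=(-5,-7,E); sL=80/37, sR=80/29; mL=-1800/1073, mR=-3800/1073; mL+mR=-5600/1073 → advance -1; mR−mL=-2000/1073 → turn -1·90°
n=1: pose=(-6,-7,S); sL=160/29, sR=160/13; mL=-3600/377, mR=-4400/377; mL+mR=-8000/377 → advance -1; mR−mL=-800/377 → turn -1·90°
n=2: pose=(-6,-6,W); sL=8, sR=4; mL=0, mR=-10; mL+mR=-10 → advance -1; mR−mL=-10 → turn -1·90°
n=3: pose=(-5,-6,N); sL=32/13, sR=32/17; mL=-144/221, mR=-752/221; mL+mR=-896/221 → advance -1; mR−mL=-608/221 → turn -1·90°
n=4: pose=(-5,-7,E); sL=80/37, sR=80/29; mL=-1800/1073, mR=-3800/1073; mL+mR=-5600/1073 → advance -1; mR−mL=-2000/1073 → turn -1·90°
n=5: pose=(-6,-7,S); sL=160/29, sR=160/13; mL=-3600/377, mR=-4400/377; mL+mR=-8000/377 → advance -1; mR−mL=-800/377 → turn -1·90°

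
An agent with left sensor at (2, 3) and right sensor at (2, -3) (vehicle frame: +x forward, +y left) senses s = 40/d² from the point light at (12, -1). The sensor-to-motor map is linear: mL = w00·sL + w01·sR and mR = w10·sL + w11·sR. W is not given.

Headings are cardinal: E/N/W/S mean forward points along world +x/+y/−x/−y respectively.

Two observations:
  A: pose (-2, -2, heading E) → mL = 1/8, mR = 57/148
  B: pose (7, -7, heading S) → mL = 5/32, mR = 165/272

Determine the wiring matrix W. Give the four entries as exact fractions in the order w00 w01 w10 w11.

0 1/2 1/2 1

obs A: pose=(-2,-2,E) → sL=10/37, sR=1/4, mL=1/8, mR=57/148
obs B: pose=(7,-7,S) → sL=10/17, sR=5/16, mL=5/32, mR=165/272
sensor matrix S = [[10/37, 1/4], [10/17, 5/16]]; det S = -315/5032
solve [mL_A; mL_B] = S·[w00; w01] and [mR_A; mR_B] = S·[w10; w11]:
  w00 = 0, w01 = 1/2, w10 = 1/2, w11 = 1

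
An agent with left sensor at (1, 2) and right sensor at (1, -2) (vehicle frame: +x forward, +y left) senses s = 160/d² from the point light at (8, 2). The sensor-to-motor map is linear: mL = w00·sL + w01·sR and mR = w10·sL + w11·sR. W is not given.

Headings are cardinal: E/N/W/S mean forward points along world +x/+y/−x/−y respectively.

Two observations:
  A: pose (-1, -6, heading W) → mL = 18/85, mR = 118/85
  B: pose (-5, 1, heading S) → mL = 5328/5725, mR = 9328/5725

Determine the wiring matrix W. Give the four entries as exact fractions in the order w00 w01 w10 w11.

1 -1/2 1 1/2

obs A: pose=(-1,-6,W) → sL=4/5, sR=20/17, mL=18/85, mR=118/85
obs B: pose=(-5,1,S) → sL=32/25, sR=160/229, mL=5328/5725, mR=9328/5725
sensor matrix S = [[4/5, 20/17], [32/25, 160/229]]; det S = -18432/19465
solve [mL_A; mL_B] = S·[w00; w01] and [mR_A; mR_B] = S·[w10; w11]:
  w00 = 1, w01 = -1/2, w10 = 1, w11 = 1/2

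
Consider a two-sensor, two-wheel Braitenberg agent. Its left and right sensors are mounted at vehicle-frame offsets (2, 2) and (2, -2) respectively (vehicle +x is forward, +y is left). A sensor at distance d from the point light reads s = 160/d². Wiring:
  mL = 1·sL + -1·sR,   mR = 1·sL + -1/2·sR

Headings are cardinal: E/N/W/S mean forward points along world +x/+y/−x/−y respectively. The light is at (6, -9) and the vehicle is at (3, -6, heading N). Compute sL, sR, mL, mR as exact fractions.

left sensor world pos  = (1, -4); dL² = 50
right sensor world pos = (5, -4); dR² = 26
sL = 160/50 = 16/5
sR = 160/26 = 80/13
mL = 1·sL + -1·sR = -192/65
mR = 1·sL + -1/2·sR = 8/65

16/5 80/13 -192/65 8/65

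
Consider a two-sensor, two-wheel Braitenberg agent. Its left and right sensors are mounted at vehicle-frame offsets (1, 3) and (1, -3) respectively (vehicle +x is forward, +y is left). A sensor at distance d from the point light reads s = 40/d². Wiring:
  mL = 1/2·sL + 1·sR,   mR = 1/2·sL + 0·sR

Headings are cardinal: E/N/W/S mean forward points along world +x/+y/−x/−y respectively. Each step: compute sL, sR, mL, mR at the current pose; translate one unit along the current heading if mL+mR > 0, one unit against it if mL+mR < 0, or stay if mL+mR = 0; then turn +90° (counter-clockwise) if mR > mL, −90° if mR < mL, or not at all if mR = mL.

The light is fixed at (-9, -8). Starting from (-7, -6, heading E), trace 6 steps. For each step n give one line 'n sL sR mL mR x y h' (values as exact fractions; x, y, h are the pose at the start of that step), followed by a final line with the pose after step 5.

0 20/17 4 78/17 10/17 -7 -6 E
1 40/37 40 1500/37 20/37 -6 -6 S
2 5 2 9/2 5/2 -6 -7 W
3 8 40/29 156/29 4 -7 -7 N
4 20/17 4 78/17 10/17 -7 -6 E
5 40/37 40 1500/37 20/37 -6 -6 S
final -6 -7 W

n=0: pose=(-7,-6,E); sL=20/17, sR=4; mL=78/17, mR=10/17; mL+mR=88/17 → advance +1; mR−mL=-4 → turn -1·90°
n=1: pose=(-6,-6,S); sL=40/37, sR=40; mL=1500/37, mR=20/37; mL+mR=1520/37 → advance +1; mR−mL=-40 → turn -1·90°
n=2: pose=(-6,-7,W); sL=5, sR=2; mL=9/2, mR=5/2; mL+mR=7 → advance +1; mR−mL=-2 → turn -1·90°
n=3: pose=(-7,-7,N); sL=8, sR=40/29; mL=156/29, mR=4; mL+mR=272/29 → advance +1; mR−mL=-40/29 → turn -1·90°
n=4: pose=(-7,-6,E); sL=20/17, sR=4; mL=78/17, mR=10/17; mL+mR=88/17 → advance +1; mR−mL=-4 → turn -1·90°
n=5: pose=(-6,-6,S); sL=40/37, sR=40; mL=1500/37, mR=20/37; mL+mR=1520/37 → advance +1; mR−mL=-40 → turn -1·90°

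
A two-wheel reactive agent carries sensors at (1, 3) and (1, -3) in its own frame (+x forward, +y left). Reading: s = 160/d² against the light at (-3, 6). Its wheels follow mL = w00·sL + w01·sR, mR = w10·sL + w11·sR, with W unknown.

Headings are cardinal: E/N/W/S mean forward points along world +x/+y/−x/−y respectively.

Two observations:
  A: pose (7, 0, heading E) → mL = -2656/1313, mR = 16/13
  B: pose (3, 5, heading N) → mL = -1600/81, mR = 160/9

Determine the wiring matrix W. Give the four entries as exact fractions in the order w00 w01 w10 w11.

obs A: pose=(7,0,E) → sL=16/13, sR=80/101, mL=-2656/1313, mR=16/13
obs B: pose=(3,5,N) → sL=160/9, sR=160/81, mL=-1600/81, mR=160/9
sensor matrix S = [[16/13, 80/101], [160/9, 160/81]]; det S = -1239040/106353
solve [mL_A; mL_B] = S·[w00; w01] and [mR_A; mR_B] = S·[w10; w11]:
  w00 = -1, w01 = -1, w10 = 1, w11 = 0

-1 -1 1 0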